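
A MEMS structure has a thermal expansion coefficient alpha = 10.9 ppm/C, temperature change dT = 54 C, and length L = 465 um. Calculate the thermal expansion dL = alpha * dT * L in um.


Step 1: Convert CTE: alpha = 10.9 ppm/C = 10.9e-6 /C
Step 2: dL = 10.9e-6 * 54 * 465
dL = 0.2737 um


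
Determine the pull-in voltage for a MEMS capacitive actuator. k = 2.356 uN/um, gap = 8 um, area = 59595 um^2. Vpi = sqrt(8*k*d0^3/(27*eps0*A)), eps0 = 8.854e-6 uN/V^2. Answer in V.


Step 1: Compute numerator: 8 * k * d0^3 = 8 * 2.356 * 8^3 = 9650.176
Step 2: Compute denominator: 27 * eps0 * A = 27 * 8.854e-6 * 59595 = 14.246662
Step 3: Vpi = sqrt(9650.176 / 14.246662)
Vpi = 26.03 V


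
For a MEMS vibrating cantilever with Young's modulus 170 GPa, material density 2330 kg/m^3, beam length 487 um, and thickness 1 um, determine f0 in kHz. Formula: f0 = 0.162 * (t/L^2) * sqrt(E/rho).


Step 1: Convert units to SI.
t_SI = 1e-6 m, L_SI = 487e-6 m
Step 2: Calculate sqrt(E/rho).
sqrt(170e9 / 2330) = 8541.74 m/s
Step 3: Compute f0.
f0 = 0.162 * 1e-6 / (487e-6)^2 * 8541.74 = 5834.5 Hz = 5.83 kHz


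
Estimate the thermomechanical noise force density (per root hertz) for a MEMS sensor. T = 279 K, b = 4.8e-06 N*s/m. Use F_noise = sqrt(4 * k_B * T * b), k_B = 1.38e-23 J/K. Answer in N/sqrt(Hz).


Step 1: Compute 4 * k_B * T * b
= 4 * 1.38e-23 * 279 * 4.8e-06
= 7.3924e-26 N^2/Hz
Step 2: F_noise = sqrt(7.3924e-26)
F_noise = 2.72e-13 N/sqrt(Hz)


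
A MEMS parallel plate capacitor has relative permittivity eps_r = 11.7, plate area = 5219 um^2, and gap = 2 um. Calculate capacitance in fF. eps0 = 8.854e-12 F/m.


Step 1: Convert area to m^2: A = 5219e-12 m^2
Step 2: Convert gap to m: d = 2e-6 m
Step 3: C = eps0 * eps_r * A / d
C = 8.854e-12 * 11.7 * 5219e-12 / 2e-6
Step 4: Convert to fF (multiply by 1e15).
C = 270.32 fF


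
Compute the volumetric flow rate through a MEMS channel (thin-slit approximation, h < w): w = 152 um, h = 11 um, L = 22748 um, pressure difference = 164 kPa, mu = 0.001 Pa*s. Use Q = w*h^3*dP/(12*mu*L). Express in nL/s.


Step 1: Convert all dimensions to SI (meters).
w = 152e-6 m, h = 11e-6 m, L = 22748e-6 m, dP = 164e3 Pa
Step 2: Q = w * h^3 * dP / (12 * mu * L)
Q = 152e-6 * (11e-6)^3 * 164e3 / (12 * 0.001 * 22748e-6) = 1.215461e-10 m^3/s
Step 3: Convert Q from m^3/s to nL/s (1 m^3 = 1e12 nL, so multiply by 1e12).
Q = 121.546 nL/s


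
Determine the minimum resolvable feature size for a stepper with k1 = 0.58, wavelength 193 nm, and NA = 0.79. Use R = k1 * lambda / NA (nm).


Step 1: Identify values: k1 = 0.58, lambda = 193 nm, NA = 0.79
Step 2: R = k1 * lambda / NA
R = 0.58 * 193 / 0.79
R = 141.7 nm


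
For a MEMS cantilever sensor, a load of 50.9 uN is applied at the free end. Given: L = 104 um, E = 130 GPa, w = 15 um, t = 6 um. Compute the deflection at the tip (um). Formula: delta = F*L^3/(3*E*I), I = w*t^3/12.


Step 1: Calculate the second moment of area.
I = w * t^3 / 12 = 15 * 6^3 / 12 = 270.0 um^4
Step 2: Convert E to consistent units (1 GPa = 1000 uN/um^2).
E = 130 GPa = 130000 uN/um^2
Step 3: Calculate tip deflection.
delta = F * L^3 / (3 * E * I)
delta = 50.9 * 104^3 / (3 * 130000 * 270.0)
delta = 0.5437 um


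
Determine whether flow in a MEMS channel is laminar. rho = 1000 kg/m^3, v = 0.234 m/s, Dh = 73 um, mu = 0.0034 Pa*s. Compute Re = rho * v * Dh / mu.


Step 1: Convert Dh to meters: Dh = 73e-6 m
Step 2: Re = rho * v * Dh / mu
Re = 1000 * 0.234 * 73e-6 / 0.0034
Re = 5.024
Since Re = 5.024 is below ~2300, the flow is laminar.


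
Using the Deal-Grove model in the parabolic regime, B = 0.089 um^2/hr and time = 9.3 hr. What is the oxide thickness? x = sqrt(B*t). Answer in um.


Step 1: Compute B*t = 0.089 * 9.3 = 0.8277
Step 2: x = sqrt(0.8277)
x = 0.91 um


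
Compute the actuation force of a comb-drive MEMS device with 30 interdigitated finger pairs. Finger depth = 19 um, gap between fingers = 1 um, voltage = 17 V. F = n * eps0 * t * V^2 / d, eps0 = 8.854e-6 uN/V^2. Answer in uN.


Step 1: Parameters: n=30, eps0=8.854e-6 uN/V^2, t=19 um, V=17 V, d=1 um
Step 2: V^2 = 289
Step 3: F = 30 * 8.854e-6 * 19 * 289 / 1
F = 1.459 uN


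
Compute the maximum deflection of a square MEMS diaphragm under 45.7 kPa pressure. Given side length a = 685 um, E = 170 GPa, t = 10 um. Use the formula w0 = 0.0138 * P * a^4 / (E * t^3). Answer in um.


Step 1: Convert pressure to compatible units (E is in GPa, so P in GPa).
P = 45.7 kPa = 45.7e-6 GPa
Step 2: Compute numerator: 0.0138 * P * a^4.
a^4 = 685^4 = 220172100625
numerator = 0.0138 * 45.7e-6 * 220172100625 = 1.38854e+05
Step 3: Compute denominator: E * t^3 = 170 * 10^3 = 170000
Step 4: w0 = numerator / denominator = 1.38854e+05 / 170000 = 0.8168 um


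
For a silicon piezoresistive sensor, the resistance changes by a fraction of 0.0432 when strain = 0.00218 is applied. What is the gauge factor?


Step 1: Identify values.
dR/R = 0.0432, strain = 0.00218
Step 2: GF = (dR/R) / strain = 0.0432 / 0.00218
GF = 19.8


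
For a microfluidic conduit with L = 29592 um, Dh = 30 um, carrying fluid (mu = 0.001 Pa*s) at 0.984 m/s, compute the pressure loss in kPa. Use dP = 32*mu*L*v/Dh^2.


Step 1: Convert to SI: L = 29592e-6 m, Dh = 30e-6 m
Step 2: dP = 32 * 0.001 * 29592e-6 * 0.984 / (30e-6)^2
Step 3: dP = 1035325.44 Pa
Step 4: Convert to kPa: dP = 1035.33 kPa


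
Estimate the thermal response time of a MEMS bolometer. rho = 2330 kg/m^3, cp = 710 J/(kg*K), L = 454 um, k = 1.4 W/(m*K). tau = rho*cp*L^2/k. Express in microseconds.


Step 1: Convert L to m: L = 454e-6 m
Step 2: L^2 = (454e-6)^2 = 2.06116e-07 m^2
Step 3: tau = 2330 * 710 * 2.06116e-07 / 1.4 = 2.4355549914e-01 s
Step 4: Convert to microseconds (multiply by 1e6).
tau = 243555.499 us


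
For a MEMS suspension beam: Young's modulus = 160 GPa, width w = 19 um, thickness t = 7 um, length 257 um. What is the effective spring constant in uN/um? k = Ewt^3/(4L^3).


Step 1: Convert E to consistent units (1 GPa = 1000 uN/um^2).
E = 160 GPa = 160000 uN/um^2
Step 2: Compute t^3 = 7^3 = 343
Step 3: Compute L^3 = 257^3 = 16974593
Step 4: k = 160000 * 19 * 343 / (4 * 16974593)
k = 15.3571 uN/um


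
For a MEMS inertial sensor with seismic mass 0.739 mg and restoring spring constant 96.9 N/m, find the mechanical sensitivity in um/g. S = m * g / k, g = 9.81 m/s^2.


Step 1: Convert mass: m = 0.739 mg = 7.39e-07 kg
Step 2: S = m * g / k = 7.39e-07 * 9.81 / 96.9
Step 3: S = 7.48e-08 m/g
Step 4: Convert to um/g: S = 0.075 um/g


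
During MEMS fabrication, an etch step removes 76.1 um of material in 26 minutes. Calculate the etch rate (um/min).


Step 1: Etch rate = depth / time
Step 2: rate = 76.1 / 26
rate = 2.927 um/min


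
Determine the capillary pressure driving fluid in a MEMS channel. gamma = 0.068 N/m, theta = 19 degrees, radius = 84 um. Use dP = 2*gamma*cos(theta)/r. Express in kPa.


Step 1: cos(19 deg) = 0.9455
Step 2: Convert r to m: r = 84e-6 m
Step 3: dP = 2 * 0.068 * 0.9455 / 84e-6 = 1530.8 Pa
Step 4: Convert Pa to kPa (divide by 1000).
dP = 1.53 kPa


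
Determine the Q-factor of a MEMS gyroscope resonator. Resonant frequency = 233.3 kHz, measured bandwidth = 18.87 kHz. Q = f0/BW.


Step 1: Q = f0 / bandwidth
Step 2: Q = 233.3 / 18.87
Q = 12.4


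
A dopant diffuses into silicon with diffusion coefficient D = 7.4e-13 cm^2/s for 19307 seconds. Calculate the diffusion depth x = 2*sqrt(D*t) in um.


Step 1: Compute D*t = 7.4e-13 * 19307 = 1.428718e-08 cm^2
Step 2: sqrt(D*t) = 1.19529e-04 cm
Step 3: x = 2 * 1.19529e-04 cm = 2.39058e-04 cm
Step 4: Convert to um (1 cm = 1e4 um): x = 2.391 um


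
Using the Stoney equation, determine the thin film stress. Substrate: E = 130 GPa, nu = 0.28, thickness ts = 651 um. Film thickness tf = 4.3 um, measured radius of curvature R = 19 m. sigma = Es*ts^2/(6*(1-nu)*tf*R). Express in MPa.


Step 1: Compute numerator: Es * ts^2 = 130 * 651^2 = 55094130 (GPa*um^2)
Step 2: Compute denominator (R in um): 6*(1-nu)*tf*R = 6*0.72*4.3*19e6 = 352944000.0 (um^2)
Step 3: sigma (GPa) = 55094130 / 352944000.0 = 1.56099e-01 GPa
Step 4: Convert to MPa (x1000): sigma = 156.1 MPa


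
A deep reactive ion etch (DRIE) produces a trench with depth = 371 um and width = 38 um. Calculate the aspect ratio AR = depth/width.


Step 1: AR = depth / width
Step 2: AR = 371 / 38
AR = 9.8


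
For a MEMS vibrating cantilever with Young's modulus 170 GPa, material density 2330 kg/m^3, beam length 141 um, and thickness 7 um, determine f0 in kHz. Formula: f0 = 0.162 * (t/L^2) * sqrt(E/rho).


Step 1: Convert units to SI.
t_SI = 7e-6 m, L_SI = 141e-6 m
Step 2: Calculate sqrt(E/rho).
sqrt(170e9 / 2330) = 8541.74 m/s
Step 3: Compute f0.
f0 = 0.162 * 7e-6 / (141e-6)^2 * 8541.74 = 487215.6 Hz = 487.22 kHz


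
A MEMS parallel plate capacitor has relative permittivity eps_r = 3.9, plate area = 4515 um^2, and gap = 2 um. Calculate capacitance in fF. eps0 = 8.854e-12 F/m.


Step 1: Convert area to m^2: A = 4515e-12 m^2
Step 2: Convert gap to m: d = 2e-6 m
Step 3: C = eps0 * eps_r * A / d
C = 8.854e-12 * 3.9 * 4515e-12 / 2e-6
Step 4: Convert to fF (multiply by 1e15).
C = 77.95 fF


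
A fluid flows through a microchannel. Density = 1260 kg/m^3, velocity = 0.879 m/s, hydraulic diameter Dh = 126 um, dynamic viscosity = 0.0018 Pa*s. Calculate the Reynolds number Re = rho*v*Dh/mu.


Step 1: Convert Dh to meters: Dh = 126e-6 m
Step 2: Re = rho * v * Dh / mu
Re = 1260 * 0.879 * 126e-6 / 0.0018
Re = 77.528


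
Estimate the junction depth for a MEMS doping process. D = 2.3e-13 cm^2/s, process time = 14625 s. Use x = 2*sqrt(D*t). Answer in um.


Step 1: Compute D*t = 2.3e-13 * 14625 = 3.36375e-09 cm^2
Step 2: sqrt(D*t) = 5.7998e-05 cm
Step 3: x = 2 * 5.7998e-05 cm = 1.15996e-04 cm
Step 4: Convert to um (1 cm = 1e4 um): x = 1.16 um


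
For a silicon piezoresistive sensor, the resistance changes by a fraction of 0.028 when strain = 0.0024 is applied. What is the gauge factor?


Step 1: Identify values.
dR/R = 0.028, strain = 0.0024
Step 2: GF = (dR/R) / strain = 0.028 / 0.0024
GF = 11.7


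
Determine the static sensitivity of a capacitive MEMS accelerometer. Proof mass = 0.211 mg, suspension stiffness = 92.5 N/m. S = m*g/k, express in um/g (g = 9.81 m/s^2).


Step 1: Convert mass: m = 0.211 mg = 2.11e-07 kg
Step 2: S = m * g / k = 2.11e-07 * 9.81 / 92.5
Step 3: S = 2.24e-08 m/g
Step 4: Convert to um/g: S = 0.022 um/g


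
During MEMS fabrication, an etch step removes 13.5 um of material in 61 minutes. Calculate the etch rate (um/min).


Step 1: Etch rate = depth / time
Step 2: rate = 13.5 / 61
rate = 0.221 um/min


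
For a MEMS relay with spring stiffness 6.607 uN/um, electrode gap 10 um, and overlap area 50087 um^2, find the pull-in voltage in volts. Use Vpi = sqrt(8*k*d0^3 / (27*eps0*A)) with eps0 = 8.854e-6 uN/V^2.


Step 1: Compute numerator: 8 * k * d0^3 = 8 * 6.607 * 10^3 = 52856.0
Step 2: Compute denominator: 27 * eps0 * A = 27 * 8.854e-6 * 50087 = 11.973698
Step 3: Vpi = sqrt(52856.0 / 11.973698)
Vpi = 66.44 V


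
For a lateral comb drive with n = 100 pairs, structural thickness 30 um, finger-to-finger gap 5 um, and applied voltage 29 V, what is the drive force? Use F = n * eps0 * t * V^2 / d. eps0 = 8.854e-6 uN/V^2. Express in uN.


Step 1: Parameters: n=100, eps0=8.854e-6 uN/V^2, t=30 um, V=29 V, d=5 um
Step 2: V^2 = 841
Step 3: F = 100 * 8.854e-6 * 30 * 841 / 5
F = 4.468 uN


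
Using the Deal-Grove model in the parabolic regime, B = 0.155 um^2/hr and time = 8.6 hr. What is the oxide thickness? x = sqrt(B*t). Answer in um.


Step 1: Compute B*t = 0.155 * 8.6 = 1.333
Step 2: x = sqrt(1.333)
x = 1.155 um


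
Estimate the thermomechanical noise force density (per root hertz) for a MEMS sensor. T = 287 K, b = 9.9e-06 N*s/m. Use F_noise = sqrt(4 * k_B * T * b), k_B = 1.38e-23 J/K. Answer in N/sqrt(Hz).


Step 1: Compute 4 * k_B * T * b
= 4 * 1.38e-23 * 287 * 9.9e-06
= 1.5684e-25 N^2/Hz
Step 2: F_noise = sqrt(1.5684e-25)
F_noise = 3.96e-13 N/sqrt(Hz)


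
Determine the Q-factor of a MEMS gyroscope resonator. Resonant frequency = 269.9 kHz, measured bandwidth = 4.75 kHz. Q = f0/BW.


Step 1: Q = f0 / bandwidth
Step 2: Q = 269.9 / 4.75
Q = 56.8


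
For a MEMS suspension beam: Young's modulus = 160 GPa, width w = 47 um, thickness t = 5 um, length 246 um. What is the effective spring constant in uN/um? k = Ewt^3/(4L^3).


Step 1: Convert E to consistent units (1 GPa = 1000 uN/um^2).
E = 160 GPa = 160000 uN/um^2
Step 2: Compute t^3 = 5^3 = 125
Step 3: Compute L^3 = 246^3 = 14886936
Step 4: k = 160000 * 47 * 125 / (4 * 14886936)
k = 15.7857 uN/um


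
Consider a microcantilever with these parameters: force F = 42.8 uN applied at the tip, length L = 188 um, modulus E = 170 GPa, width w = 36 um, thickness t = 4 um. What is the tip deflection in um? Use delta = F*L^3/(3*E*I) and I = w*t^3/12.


Step 1: Calculate the second moment of area.
I = w * t^3 / 12 = 36 * 4^3 / 12 = 192.0 um^4
Step 2: Convert E to consistent units (1 GPa = 1000 uN/um^2).
E = 170 GPa = 170000 uN/um^2
Step 3: Calculate tip deflection.
delta = F * L^3 / (3 * E * I)
delta = 42.8 * 188^3 / (3 * 170000 * 192.0)
delta = 2.9043 um


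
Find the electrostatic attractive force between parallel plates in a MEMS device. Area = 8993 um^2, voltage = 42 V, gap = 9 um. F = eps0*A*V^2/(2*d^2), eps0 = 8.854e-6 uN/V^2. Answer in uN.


Step 1: Identify parameters.
eps0 = 8.854e-6 uN/V^2, A = 8993 um^2, V = 42 V, d = 9 um
Step 2: Compute V^2 = 42^2 = 1764
Step 3: Compute d^2 = 9^2 = 81
Step 4: F = 0.5 * 8.854e-6 * 8993 * 1764 / 81
F = 0.867 uN


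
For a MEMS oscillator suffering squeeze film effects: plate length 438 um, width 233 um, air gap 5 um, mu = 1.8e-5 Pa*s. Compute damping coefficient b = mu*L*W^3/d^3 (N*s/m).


Step 1: Convert to SI.
L = 438e-6 m, W = 233e-6 m, d = 5e-6 m
Step 2: W^3 = (233e-6)^3 = 1.26e-11 m^3
Step 3: d^3 = (5e-6)^3 = 1.25e-16 m^3
Step 4: b = 1.8e-5 * 438e-6 * 1.26e-11 / 1.25e-16
b = 7.98e-04 N*s/m


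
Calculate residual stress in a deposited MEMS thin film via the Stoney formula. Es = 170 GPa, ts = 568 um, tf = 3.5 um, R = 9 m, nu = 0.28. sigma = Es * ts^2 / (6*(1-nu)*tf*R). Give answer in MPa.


Step 1: Compute numerator: Es * ts^2 = 170 * 568^2 = 54846080 (GPa*um^2)
Step 2: Compute denominator (R in um): 6*(1-nu)*tf*R = 6*0.72*3.5*9e6 = 136080000.0 (um^2)
Step 3: sigma (GPa) = 54846080 / 136080000.0 = 4.03043e-01 GPa
Step 4: Convert to MPa (x1000): sigma = 403.0 MPa


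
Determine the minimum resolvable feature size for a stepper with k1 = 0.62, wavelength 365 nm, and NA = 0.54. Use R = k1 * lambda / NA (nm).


Step 1: Identify values: k1 = 0.62, lambda = 365 nm, NA = 0.54
Step 2: R = k1 * lambda / NA
R = 0.62 * 365 / 0.54
R = 419.1 nm


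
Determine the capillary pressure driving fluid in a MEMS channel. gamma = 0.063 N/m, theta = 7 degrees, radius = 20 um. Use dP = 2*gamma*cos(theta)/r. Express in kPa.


Step 1: cos(7 deg) = 0.9925
Step 2: Convert r to m: r = 20e-6 m
Step 3: dP = 2 * 0.063 * 0.9925 / 20e-6 = 6252.8 Pa
Step 4: Convert Pa to kPa (divide by 1000).
dP = 6.25 kPa


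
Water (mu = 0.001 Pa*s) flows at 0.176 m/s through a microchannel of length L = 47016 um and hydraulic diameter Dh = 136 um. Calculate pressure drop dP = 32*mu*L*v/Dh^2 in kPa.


Step 1: Convert to SI: L = 47016e-6 m, Dh = 136e-6 m
Step 2: dP = 32 * 0.001 * 47016e-6 * 0.176 / (136e-6)^2
Step 3: dP = 14316.29 Pa
Step 4: Convert to kPa: dP = 14.32 kPa


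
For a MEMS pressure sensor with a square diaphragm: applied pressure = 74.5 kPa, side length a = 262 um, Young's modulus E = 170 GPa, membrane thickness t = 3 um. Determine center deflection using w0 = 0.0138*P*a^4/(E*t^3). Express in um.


Step 1: Convert pressure to compatible units (E is in GPa, so P in GPa).
P = 74.5 kPa = 74.5e-6 GPa
Step 2: Compute numerator: 0.0138 * P * a^4.
a^4 = 262^4 = 4711998736
numerator = 0.0138 * 74.5e-6 * 4711998736 = 4.844406e+03
Step 3: Compute denominator: E * t^3 = 170 * 3^3 = 4590
Step 4: w0 = numerator / denominator = 4.844406e+03 / 4590 = 1.0554 um


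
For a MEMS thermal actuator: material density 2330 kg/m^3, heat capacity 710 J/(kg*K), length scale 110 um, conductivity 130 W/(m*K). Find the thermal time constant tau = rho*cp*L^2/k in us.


Step 1: Convert L to m: L = 110e-6 m
Step 2: L^2 = (110e-6)^2 = 1.21e-08 m^2
Step 3: tau = 2330 * 710 * 1.21e-08 / 130 = 1.5397715e-04 s
Step 4: Convert to microseconds (multiply by 1e6).
tau = 153.977 us


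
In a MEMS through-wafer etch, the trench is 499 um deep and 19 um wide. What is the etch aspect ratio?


Step 1: AR = depth / width
Step 2: AR = 499 / 19
AR = 26.3


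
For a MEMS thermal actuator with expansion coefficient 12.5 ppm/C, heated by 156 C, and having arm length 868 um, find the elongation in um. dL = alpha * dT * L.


Step 1: Convert CTE: alpha = 12.5 ppm/C = 12.5e-6 /C
Step 2: dL = 12.5e-6 * 156 * 868
dL = 1.6926 um


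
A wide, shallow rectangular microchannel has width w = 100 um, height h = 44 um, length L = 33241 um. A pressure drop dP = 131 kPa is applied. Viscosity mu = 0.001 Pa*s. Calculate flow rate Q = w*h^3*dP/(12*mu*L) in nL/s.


Step 1: Convert all dimensions to SI (meters).
w = 100e-6 m, h = 44e-6 m, L = 33241e-6 m, dP = 131e3 Pa
Step 2: Q = w * h^3 * dP / (12 * mu * L)
Q = 100e-6 * (44e-6)^3 * 131e3 / (12 * 0.001 * 33241e-6) = 2.79752514e-09 m^3/s
Step 3: Convert Q from m^3/s to nL/s (1 m^3 = 1e12 nL, so multiply by 1e12).
Q = 2797.525 nL/s


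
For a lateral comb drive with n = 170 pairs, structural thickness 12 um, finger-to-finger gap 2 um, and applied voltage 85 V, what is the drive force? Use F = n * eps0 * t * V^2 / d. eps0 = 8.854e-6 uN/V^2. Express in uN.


Step 1: Parameters: n=170, eps0=8.854e-6 uN/V^2, t=12 um, V=85 V, d=2 um
Step 2: V^2 = 7225
Step 3: F = 170 * 8.854e-6 * 12 * 7225 / 2
F = 65.25 uN


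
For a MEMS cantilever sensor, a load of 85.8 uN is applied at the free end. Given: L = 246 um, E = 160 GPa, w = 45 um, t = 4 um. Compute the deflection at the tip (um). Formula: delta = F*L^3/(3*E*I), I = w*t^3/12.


Step 1: Calculate the second moment of area.
I = w * t^3 / 12 = 45 * 4^3 / 12 = 240.0 um^4
Step 2: Convert E to consistent units (1 GPa = 1000 uN/um^2).
E = 160 GPa = 160000 uN/um^2
Step 3: Calculate tip deflection.
delta = F * L^3 / (3 * E * I)
delta = 85.8 * 246^3 / (3 * 160000 * 240.0)
delta = 11.0877 um


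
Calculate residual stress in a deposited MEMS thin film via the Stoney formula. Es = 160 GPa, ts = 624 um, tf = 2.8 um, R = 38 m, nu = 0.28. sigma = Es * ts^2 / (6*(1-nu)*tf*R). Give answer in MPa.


Step 1: Compute numerator: Es * ts^2 = 160 * 624^2 = 62300160 (GPa*um^2)
Step 2: Compute denominator (R in um): 6*(1-nu)*tf*R = 6*0.72*2.8*38e6 = 459648000.0 (um^2)
Step 3: sigma (GPa) = 62300160 / 459648000.0 = 1.35539e-01 GPa
Step 4: Convert to MPa (x1000): sigma = 135.5 MPa


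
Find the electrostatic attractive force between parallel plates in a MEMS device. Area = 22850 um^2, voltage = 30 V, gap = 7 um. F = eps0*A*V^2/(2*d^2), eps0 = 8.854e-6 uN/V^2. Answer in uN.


Step 1: Identify parameters.
eps0 = 8.854e-6 uN/V^2, A = 22850 um^2, V = 30 V, d = 7 um
Step 2: Compute V^2 = 30^2 = 900
Step 3: Compute d^2 = 7^2 = 49
Step 4: F = 0.5 * 8.854e-6 * 22850 * 900 / 49
F = 1.858 uN


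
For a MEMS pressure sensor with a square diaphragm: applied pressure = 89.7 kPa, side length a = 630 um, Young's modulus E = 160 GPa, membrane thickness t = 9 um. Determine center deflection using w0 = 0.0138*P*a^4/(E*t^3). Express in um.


Step 1: Convert pressure to compatible units (E is in GPa, so P in GPa).
P = 89.7 kPa = 89.7e-6 GPa
Step 2: Compute numerator: 0.0138 * P * a^4.
a^4 = 630^4 = 157529610000
numerator = 0.0138 * 89.7e-6 * 157529610000 = 1.949996e+05
Step 3: Compute denominator: E * t^3 = 160 * 9^3 = 116640
Step 4: w0 = numerator / denominator = 1.949996e+05 / 116640 = 1.6718 um


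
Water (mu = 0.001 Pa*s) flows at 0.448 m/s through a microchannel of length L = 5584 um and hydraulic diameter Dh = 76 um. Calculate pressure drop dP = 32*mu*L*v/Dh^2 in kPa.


Step 1: Convert to SI: L = 5584e-6 m, Dh = 76e-6 m
Step 2: dP = 32 * 0.001 * 5584e-6 * 0.448 / (76e-6)^2
Step 3: dP = 13859.46 Pa
Step 4: Convert to kPa: dP = 13.86 kPa


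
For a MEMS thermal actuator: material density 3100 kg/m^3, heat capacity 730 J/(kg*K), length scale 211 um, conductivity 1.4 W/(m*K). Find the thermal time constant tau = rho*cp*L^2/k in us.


Step 1: Convert L to m: L = 211e-6 m
Step 2: L^2 = (211e-6)^2 = 4.4521e-08 m^2
Step 3: tau = 3100 * 730 * 4.4521e-08 / 1.4 = 7.196501643e-02 s
Step 4: Convert to microseconds (multiply by 1e6).
tau = 71965.016 us


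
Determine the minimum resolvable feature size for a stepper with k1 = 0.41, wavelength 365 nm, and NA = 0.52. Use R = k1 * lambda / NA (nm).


Step 1: Identify values: k1 = 0.41, lambda = 365 nm, NA = 0.52
Step 2: R = k1 * lambda / NA
R = 0.41 * 365 / 0.52
R = 287.8 nm


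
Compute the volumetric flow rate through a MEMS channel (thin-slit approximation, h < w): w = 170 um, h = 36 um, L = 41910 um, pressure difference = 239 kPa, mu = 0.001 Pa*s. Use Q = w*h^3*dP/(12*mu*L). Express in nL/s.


Step 1: Convert all dimensions to SI (meters).
w = 170e-6 m, h = 36e-6 m, L = 41910e-6 m, dP = 239e3 Pa
Step 2: Q = w * h^3 * dP / (12 * mu * L)
Q = 170e-6 * (36e-6)^3 * 239e3 / (12 * 0.001 * 41910e-6) = 3.76925412e-09 m^3/s
Step 3: Convert Q from m^3/s to nL/s (1 m^3 = 1e12 nL, so multiply by 1e12).
Q = 3769.254 nL/s


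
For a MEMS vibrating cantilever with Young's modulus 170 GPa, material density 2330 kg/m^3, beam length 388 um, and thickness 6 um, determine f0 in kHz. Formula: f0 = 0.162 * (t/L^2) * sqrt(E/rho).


Step 1: Convert units to SI.
t_SI = 6e-6 m, L_SI = 388e-6 m
Step 2: Calculate sqrt(E/rho).
sqrt(170e9 / 2330) = 8541.74 m/s
Step 3: Compute f0.
f0 = 0.162 * 6e-6 / (388e-6)^2 * 8541.74 = 55150.5 Hz = 55.15 kHz


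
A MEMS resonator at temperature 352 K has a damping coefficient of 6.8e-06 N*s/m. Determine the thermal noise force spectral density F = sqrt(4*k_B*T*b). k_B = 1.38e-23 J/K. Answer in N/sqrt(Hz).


Step 1: Compute 4 * k_B * T * b
= 4 * 1.38e-23 * 352 * 6.8e-06
= 1.3213e-25 N^2/Hz
Step 2: F_noise = sqrt(1.3213e-25)
F_noise = 3.63e-13 N/sqrt(Hz)


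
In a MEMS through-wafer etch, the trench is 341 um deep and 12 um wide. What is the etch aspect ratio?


Step 1: AR = depth / width
Step 2: AR = 341 / 12
AR = 28.4


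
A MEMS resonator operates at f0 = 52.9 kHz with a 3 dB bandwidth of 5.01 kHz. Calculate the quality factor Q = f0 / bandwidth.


Step 1: Q = f0 / bandwidth
Step 2: Q = 52.9 / 5.01
Q = 10.6


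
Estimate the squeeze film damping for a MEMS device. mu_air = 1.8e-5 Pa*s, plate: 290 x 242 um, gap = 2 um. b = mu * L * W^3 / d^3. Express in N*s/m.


Step 1: Convert to SI.
L = 290e-6 m, W = 242e-6 m, d = 2e-6 m
Step 2: W^3 = (242e-6)^3 = 1.42e-11 m^3
Step 3: d^3 = (2e-6)^3 = 8.00e-18 m^3
Step 4: b = 1.8e-5 * 290e-6 * 1.42e-11 / 8.00e-18
b = 9.25e-03 N*s/m


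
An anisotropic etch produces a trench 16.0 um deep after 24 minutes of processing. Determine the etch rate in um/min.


Step 1: Etch rate = depth / time
Step 2: rate = 16.0 / 24
rate = 0.667 um/min


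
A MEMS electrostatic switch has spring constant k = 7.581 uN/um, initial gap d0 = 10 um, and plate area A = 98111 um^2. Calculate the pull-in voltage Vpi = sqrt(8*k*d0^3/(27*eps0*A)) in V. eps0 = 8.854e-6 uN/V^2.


Step 1: Compute numerator: 8 * k * d0^3 = 8 * 7.581 * 10^3 = 60648.0
Step 2: Compute denominator: 27 * eps0 * A = 27 * 8.854e-6 * 98111 = 23.454219
Step 3: Vpi = sqrt(60648.0 / 23.454219)
Vpi = 50.85 V


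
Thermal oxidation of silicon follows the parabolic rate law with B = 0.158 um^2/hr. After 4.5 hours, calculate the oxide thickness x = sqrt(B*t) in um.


Step 1: Compute B*t = 0.158 * 4.5 = 0.711
Step 2: x = sqrt(0.711)
x = 0.843 um


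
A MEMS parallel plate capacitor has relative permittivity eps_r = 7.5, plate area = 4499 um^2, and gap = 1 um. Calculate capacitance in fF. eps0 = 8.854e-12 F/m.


Step 1: Convert area to m^2: A = 4499e-12 m^2
Step 2: Convert gap to m: d = 1e-6 m
Step 3: C = eps0 * eps_r * A / d
C = 8.854e-12 * 7.5 * 4499e-12 / 1e-6
Step 4: Convert to fF (multiply by 1e15).
C = 298.76 fF


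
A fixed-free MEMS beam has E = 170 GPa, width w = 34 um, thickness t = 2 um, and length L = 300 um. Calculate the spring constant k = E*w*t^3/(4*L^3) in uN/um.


Step 1: Convert E to consistent units (1 GPa = 1000 uN/um^2).
E = 170 GPa = 170000 uN/um^2
Step 2: Compute t^3 = 2^3 = 8
Step 3: Compute L^3 = 300^3 = 27000000
Step 4: k = 170000 * 34 * 8 / (4 * 27000000)
k = 0.4281 uN/um


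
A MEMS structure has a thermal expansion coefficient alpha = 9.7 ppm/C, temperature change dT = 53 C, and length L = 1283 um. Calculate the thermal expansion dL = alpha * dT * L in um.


Step 1: Convert CTE: alpha = 9.7 ppm/C = 9.7e-6 /C
Step 2: dL = 9.7e-6 * 53 * 1283
dL = 0.6596 um


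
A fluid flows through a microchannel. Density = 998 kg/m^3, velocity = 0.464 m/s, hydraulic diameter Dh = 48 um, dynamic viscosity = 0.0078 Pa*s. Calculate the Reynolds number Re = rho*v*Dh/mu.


Step 1: Convert Dh to meters: Dh = 48e-6 m
Step 2: Re = rho * v * Dh / mu
Re = 998 * 0.464 * 48e-6 / 0.0078
Re = 2.85


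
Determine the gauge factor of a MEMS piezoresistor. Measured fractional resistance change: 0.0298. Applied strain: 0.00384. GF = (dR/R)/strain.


Step 1: Identify values.
dR/R = 0.0298, strain = 0.00384
Step 2: GF = (dR/R) / strain = 0.0298 / 0.00384
GF = 7.8


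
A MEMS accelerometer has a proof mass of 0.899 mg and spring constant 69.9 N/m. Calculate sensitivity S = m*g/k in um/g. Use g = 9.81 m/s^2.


Step 1: Convert mass: m = 0.899 mg = 8.99e-07 kg
Step 2: S = m * g / k = 8.99e-07 * 9.81 / 69.9
Step 3: S = 1.26e-07 m/g
Step 4: Convert to um/g: S = 0.126 um/g


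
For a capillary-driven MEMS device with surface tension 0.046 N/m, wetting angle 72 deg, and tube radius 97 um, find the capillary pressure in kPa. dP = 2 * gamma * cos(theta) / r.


Step 1: cos(72 deg) = 0.309
Step 2: Convert r to m: r = 97e-6 m
Step 3: dP = 2 * 0.046 * 0.309 / 97e-6 = 293.1 Pa
Step 4: Convert Pa to kPa (divide by 1000).
dP = 0.29 kPa


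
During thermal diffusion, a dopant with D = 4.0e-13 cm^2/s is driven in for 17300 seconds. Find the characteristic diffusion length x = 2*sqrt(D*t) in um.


Step 1: Compute D*t = 4.0e-13 * 17300 = 6.92e-09 cm^2
Step 2: sqrt(D*t) = 8.31865e-05 cm
Step 3: x = 2 * 8.31865e-05 cm = 1.66373e-04 cm
Step 4: Convert to um (1 cm = 1e4 um): x = 1.664 um


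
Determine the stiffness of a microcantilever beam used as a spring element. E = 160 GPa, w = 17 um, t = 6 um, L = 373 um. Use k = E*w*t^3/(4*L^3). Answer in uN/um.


Step 1: Convert E to consistent units (1 GPa = 1000 uN/um^2).
E = 160 GPa = 160000 uN/um^2
Step 2: Compute t^3 = 6^3 = 216
Step 3: Compute L^3 = 373^3 = 51895117
Step 4: k = 160000 * 17 * 216 / (4 * 51895117)
k = 2.8303 uN/um


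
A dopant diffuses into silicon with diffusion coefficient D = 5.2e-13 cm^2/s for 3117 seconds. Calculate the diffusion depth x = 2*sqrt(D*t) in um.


Step 1: Compute D*t = 5.2e-13 * 3117 = 1.62084e-09 cm^2
Step 2: sqrt(D*t) = 4.026e-05 cm
Step 3: x = 2 * 4.026e-05 cm = 8.052e-05 cm
Step 4: Convert to um (1 cm = 1e4 um): x = 0.805 um


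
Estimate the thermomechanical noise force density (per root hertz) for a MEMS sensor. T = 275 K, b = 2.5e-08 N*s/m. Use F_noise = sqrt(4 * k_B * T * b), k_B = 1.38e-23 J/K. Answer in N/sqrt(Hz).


Step 1: Compute 4 * k_B * T * b
= 4 * 1.38e-23 * 275 * 2.5e-08
= 3.7950e-28 N^2/Hz
Step 2: F_noise = sqrt(3.7950e-28)
F_noise = 1.95e-14 N/sqrt(Hz)


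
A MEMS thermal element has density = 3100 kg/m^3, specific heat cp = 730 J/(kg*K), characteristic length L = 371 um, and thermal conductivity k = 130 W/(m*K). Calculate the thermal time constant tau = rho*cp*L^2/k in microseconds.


Step 1: Convert L to m: L = 371e-6 m
Step 2: L^2 = (371e-6)^2 = 1.37641e-07 m^2
Step 3: tau = 3100 * 730 * 1.37641e-07 / 130 = 2.39601218e-03 s
Step 4: Convert to microseconds (multiply by 1e6).
tau = 2396.012 us


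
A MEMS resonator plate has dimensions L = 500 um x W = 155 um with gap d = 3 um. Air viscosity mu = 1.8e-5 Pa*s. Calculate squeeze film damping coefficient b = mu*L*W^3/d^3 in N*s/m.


Step 1: Convert to SI.
L = 500e-6 m, W = 155e-6 m, d = 3e-6 m
Step 2: W^3 = (155e-6)^3 = 3.72e-12 m^3
Step 3: d^3 = (3e-6)^3 = 2.70e-17 m^3
Step 4: b = 1.8e-5 * 500e-6 * 3.72e-12 / 2.70e-17
b = 1.24e-03 N*s/m


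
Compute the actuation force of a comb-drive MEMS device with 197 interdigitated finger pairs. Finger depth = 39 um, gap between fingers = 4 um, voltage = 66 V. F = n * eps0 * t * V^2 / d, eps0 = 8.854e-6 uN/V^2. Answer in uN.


Step 1: Parameters: n=197, eps0=8.854e-6 uN/V^2, t=39 um, V=66 V, d=4 um
Step 2: V^2 = 4356
Step 3: F = 197 * 8.854e-6 * 39 * 4356 / 4
F = 74.08 uN


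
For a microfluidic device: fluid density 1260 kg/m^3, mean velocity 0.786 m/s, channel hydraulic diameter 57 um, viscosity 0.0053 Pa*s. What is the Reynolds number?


Step 1: Convert Dh to meters: Dh = 57e-6 m
Step 2: Re = rho * v * Dh / mu
Re = 1260 * 0.786 * 57e-6 / 0.0053
Re = 10.651


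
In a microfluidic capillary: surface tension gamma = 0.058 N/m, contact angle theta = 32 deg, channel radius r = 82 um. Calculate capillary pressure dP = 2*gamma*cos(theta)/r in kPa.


Step 1: cos(32 deg) = 0.848
Step 2: Convert r to m: r = 82e-6 m
Step 3: dP = 2 * 0.058 * 0.848 / 82e-6 = 1199.6 Pa
Step 4: Convert Pa to kPa (divide by 1000).
dP = 1.2 kPa


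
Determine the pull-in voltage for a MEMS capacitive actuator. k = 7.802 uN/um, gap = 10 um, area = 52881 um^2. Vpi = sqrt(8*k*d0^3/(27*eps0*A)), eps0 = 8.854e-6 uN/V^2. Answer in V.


Step 1: Compute numerator: 8 * k * d0^3 = 8 * 7.802 * 10^3 = 62416.0
Step 2: Compute denominator: 27 * eps0 * A = 27 * 8.854e-6 * 52881 = 12.641626
Step 3: Vpi = sqrt(62416.0 / 12.641626)
Vpi = 70.27 V


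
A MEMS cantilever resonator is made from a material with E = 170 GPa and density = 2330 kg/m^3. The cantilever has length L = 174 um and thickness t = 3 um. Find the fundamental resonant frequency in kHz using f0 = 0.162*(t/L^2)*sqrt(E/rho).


Step 1: Convert units to SI.
t_SI = 3e-6 m, L_SI = 174e-6 m
Step 2: Calculate sqrt(E/rho).
sqrt(170e9 / 2330) = 8541.74 m/s
Step 3: Compute f0.
f0 = 0.162 * 3e-6 / (174e-6)^2 * 8541.74 = 137114.7 Hz = 137.11 kHz


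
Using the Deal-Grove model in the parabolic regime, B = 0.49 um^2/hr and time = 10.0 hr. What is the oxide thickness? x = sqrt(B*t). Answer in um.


Step 1: Compute B*t = 0.49 * 10.0 = 4.9
Step 2: x = sqrt(4.9)
x = 2.214 um


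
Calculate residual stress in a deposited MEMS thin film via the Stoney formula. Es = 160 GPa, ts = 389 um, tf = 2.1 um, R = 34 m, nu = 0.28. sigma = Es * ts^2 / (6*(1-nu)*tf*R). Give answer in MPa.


Step 1: Compute numerator: Es * ts^2 = 160 * 389^2 = 24211360 (GPa*um^2)
Step 2: Compute denominator (R in um): 6*(1-nu)*tf*R = 6*0.72*2.1*34e6 = 308448000.0 (um^2)
Step 3: sigma (GPa) = 24211360 / 308448000.0 = 7.8494e-02 GPa
Step 4: Convert to MPa (x1000): sigma = 78.5 MPa


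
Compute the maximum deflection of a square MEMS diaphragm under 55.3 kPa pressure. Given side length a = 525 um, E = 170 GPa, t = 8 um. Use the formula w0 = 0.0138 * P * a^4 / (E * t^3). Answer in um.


Step 1: Convert pressure to compatible units (E is in GPa, so P in GPa).
P = 55.3 kPa = 55.3e-6 GPa
Step 2: Compute numerator: 0.0138 * P * a^4.
a^4 = 525^4 = 75969140625
numerator = 0.0138 * 55.3e-6 * 75969140625 = 5.79751e+04
Step 3: Compute denominator: E * t^3 = 170 * 8^3 = 87040
Step 4: w0 = numerator / denominator = 5.79751e+04 / 87040 = 0.6661 um


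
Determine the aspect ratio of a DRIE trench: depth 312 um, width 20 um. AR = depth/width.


Step 1: AR = depth / width
Step 2: AR = 312 / 20
AR = 15.6


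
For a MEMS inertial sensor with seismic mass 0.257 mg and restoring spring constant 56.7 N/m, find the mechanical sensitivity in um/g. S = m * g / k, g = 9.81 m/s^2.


Step 1: Convert mass: m = 0.257 mg = 2.57e-07 kg
Step 2: S = m * g / k = 2.57e-07 * 9.81 / 56.7
Step 3: S = 4.45e-08 m/g
Step 4: Convert to um/g: S = 0.044 um/g


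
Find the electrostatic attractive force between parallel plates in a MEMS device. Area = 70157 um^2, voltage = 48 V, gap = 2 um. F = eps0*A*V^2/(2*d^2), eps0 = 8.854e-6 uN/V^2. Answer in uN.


Step 1: Identify parameters.
eps0 = 8.854e-6 uN/V^2, A = 70157 um^2, V = 48 V, d = 2 um
Step 2: Compute V^2 = 48^2 = 2304
Step 3: Compute d^2 = 2^2 = 4
Step 4: F = 0.5 * 8.854e-6 * 70157 * 2304 / 4
F = 178.897 uN


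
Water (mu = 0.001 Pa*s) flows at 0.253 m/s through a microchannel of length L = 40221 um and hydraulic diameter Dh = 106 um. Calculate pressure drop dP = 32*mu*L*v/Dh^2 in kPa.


Step 1: Convert to SI: L = 40221e-6 m, Dh = 106e-6 m
Step 2: dP = 32 * 0.001 * 40221e-6 * 0.253 / (106e-6)^2
Step 3: dP = 28980.88 Pa
Step 4: Convert to kPa: dP = 28.98 kPa


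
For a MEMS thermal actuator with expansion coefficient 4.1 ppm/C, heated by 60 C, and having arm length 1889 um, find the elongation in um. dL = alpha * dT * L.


Step 1: Convert CTE: alpha = 4.1 ppm/C = 4.1e-6 /C
Step 2: dL = 4.1e-6 * 60 * 1889
dL = 0.4647 um


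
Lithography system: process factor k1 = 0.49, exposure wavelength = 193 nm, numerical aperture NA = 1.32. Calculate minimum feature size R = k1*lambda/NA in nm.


Step 1: Identify values: k1 = 0.49, lambda = 193 nm, NA = 1.32
Step 2: R = k1 * lambda / NA
R = 0.49 * 193 / 1.32
R = 71.6 nm


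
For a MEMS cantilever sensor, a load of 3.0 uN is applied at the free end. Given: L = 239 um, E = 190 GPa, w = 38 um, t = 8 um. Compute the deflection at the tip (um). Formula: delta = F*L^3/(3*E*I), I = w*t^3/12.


Step 1: Calculate the second moment of area.
I = w * t^3 / 12 = 38 * 8^3 / 12 = 1621.3333 um^4
Step 2: Convert E to consistent units (1 GPa = 1000 uN/um^2).
E = 190 GPa = 190000 uN/um^2
Step 3: Calculate tip deflection.
delta = F * L^3 / (3 * E * I)
delta = 3.0 * 239^3 / (3 * 190000 * 1621.3333)
delta = 0.0443 um


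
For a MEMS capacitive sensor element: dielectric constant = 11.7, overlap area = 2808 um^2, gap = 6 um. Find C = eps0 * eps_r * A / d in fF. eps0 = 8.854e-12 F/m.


Step 1: Convert area to m^2: A = 2808e-12 m^2
Step 2: Convert gap to m: d = 6e-6 m
Step 3: C = eps0 * eps_r * A / d
C = 8.854e-12 * 11.7 * 2808e-12 / 6e-6
Step 4: Convert to fF (multiply by 1e15).
C = 48.48 fF


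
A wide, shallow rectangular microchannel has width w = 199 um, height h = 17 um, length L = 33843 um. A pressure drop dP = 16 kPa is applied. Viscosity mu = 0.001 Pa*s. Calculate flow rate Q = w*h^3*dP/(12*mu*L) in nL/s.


Step 1: Convert all dimensions to SI (meters).
w = 199e-6 m, h = 17e-6 m, L = 33843e-6 m, dP = 16e3 Pa
Step 2: Q = w * h^3 * dP / (12 * mu * L)
Q = 199e-6 * (17e-6)^3 * 16e3 / (12 * 0.001 * 33843e-6) = 3.851853e-11 m^3/s
Step 3: Convert Q from m^3/s to nL/s (1 m^3 = 1e12 nL, so multiply by 1e12).
Q = 38.519 nL/s


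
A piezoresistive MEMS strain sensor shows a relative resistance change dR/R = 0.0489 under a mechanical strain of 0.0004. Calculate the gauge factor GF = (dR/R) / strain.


Step 1: Identify values.
dR/R = 0.0489, strain = 0.0004
Step 2: GF = (dR/R) / strain = 0.0489 / 0.0004
GF = 122.2


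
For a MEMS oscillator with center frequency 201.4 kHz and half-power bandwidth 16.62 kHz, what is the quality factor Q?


Step 1: Q = f0 / bandwidth
Step 2: Q = 201.4 / 16.62
Q = 12.1


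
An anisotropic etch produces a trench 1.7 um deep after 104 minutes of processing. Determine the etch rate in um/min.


Step 1: Etch rate = depth / time
Step 2: rate = 1.7 / 104
rate = 0.016 um/min


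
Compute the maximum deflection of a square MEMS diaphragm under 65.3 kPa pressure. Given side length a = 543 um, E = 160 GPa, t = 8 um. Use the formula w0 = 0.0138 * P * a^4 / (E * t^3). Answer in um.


Step 1: Convert pressure to compatible units (E is in GPa, so P in GPa).
P = 65.3 kPa = 65.3e-6 GPa
Step 2: Compute numerator: 0.0138 * P * a^4.
a^4 = 543^4 = 86935932801
numerator = 0.0138 * 65.3e-6 * 86935932801 = 7.83414e+04
Step 3: Compute denominator: E * t^3 = 160 * 8^3 = 81920
Step 4: w0 = numerator / denominator = 7.83414e+04 / 81920 = 0.9563 um


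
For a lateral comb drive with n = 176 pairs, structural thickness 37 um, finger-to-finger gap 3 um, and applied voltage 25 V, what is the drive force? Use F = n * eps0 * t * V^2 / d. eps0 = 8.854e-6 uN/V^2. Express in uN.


Step 1: Parameters: n=176, eps0=8.854e-6 uN/V^2, t=37 um, V=25 V, d=3 um
Step 2: V^2 = 625
Step 3: F = 176 * 8.854e-6 * 37 * 625 / 3
F = 12.012 uN


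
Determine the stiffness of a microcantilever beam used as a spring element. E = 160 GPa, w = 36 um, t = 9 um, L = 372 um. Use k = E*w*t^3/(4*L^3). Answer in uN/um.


Step 1: Convert E to consistent units (1 GPa = 1000 uN/um^2).
E = 160 GPa = 160000 uN/um^2
Step 2: Compute t^3 = 9^3 = 729
Step 3: Compute L^3 = 372^3 = 51478848
Step 4: k = 160000 * 36 * 729 / (4 * 51478848)
k = 20.3921 uN/um


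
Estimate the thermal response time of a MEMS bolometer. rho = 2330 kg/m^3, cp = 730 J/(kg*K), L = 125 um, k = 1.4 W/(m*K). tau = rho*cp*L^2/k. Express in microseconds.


Step 1: Convert L to m: L = 125e-6 m
Step 2: L^2 = (125e-6)^2 = 1.5625e-08 m^2
Step 3: tau = 2330 * 730 * 1.5625e-08 / 1.4 = 1.898325893e-02 s
Step 4: Convert to microseconds (multiply by 1e6).
tau = 18983.259 us


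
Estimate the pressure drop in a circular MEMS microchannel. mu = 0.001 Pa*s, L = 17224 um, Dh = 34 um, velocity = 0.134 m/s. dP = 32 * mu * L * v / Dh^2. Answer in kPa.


Step 1: Convert to SI: L = 17224e-6 m, Dh = 34e-6 m
Step 2: dP = 32 * 0.001 * 17224e-6 * 0.134 / (34e-6)^2
Step 3: dP = 63889.72 Pa
Step 4: Convert to kPa: dP = 63.89 kPa


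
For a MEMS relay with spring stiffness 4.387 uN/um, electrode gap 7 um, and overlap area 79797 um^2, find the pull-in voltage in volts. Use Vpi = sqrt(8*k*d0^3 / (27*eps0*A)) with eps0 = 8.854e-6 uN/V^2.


Step 1: Compute numerator: 8 * k * d0^3 = 8 * 4.387 * 7^3 = 12037.928
Step 2: Compute denominator: 27 * eps0 * A = 27 * 8.854e-6 * 79797 = 19.076111
Step 3: Vpi = sqrt(12037.928 / 19.076111)
Vpi = 25.12 V


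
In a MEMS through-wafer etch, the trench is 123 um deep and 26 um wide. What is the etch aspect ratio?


Step 1: AR = depth / width
Step 2: AR = 123 / 26
AR = 4.7


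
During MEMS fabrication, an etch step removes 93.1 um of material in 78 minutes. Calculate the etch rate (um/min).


Step 1: Etch rate = depth / time
Step 2: rate = 93.1 / 78
rate = 1.194 um/min


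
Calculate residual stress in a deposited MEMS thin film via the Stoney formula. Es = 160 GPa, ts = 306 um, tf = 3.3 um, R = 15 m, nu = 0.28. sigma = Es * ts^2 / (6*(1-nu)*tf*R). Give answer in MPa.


Step 1: Compute numerator: Es * ts^2 = 160 * 306^2 = 14981760 (GPa*um^2)
Step 2: Compute denominator (R in um): 6*(1-nu)*tf*R = 6*0.72*3.3*15e6 = 213840000.0 (um^2)
Step 3: sigma (GPa) = 14981760 / 213840000.0 = 7.0061e-02 GPa
Step 4: Convert to MPa (x1000): sigma = 70.1 MPa


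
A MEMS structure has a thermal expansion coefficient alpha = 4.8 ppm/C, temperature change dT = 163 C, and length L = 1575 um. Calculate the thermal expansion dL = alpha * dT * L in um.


Step 1: Convert CTE: alpha = 4.8 ppm/C = 4.8e-6 /C
Step 2: dL = 4.8e-6 * 163 * 1575
dL = 1.2323 um


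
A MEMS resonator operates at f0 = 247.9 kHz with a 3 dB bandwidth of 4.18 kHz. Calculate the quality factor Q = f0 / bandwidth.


Step 1: Q = f0 / bandwidth
Step 2: Q = 247.9 / 4.18
Q = 59.3


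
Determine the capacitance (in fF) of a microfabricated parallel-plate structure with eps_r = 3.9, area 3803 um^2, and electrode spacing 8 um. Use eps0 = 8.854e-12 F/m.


Step 1: Convert area to m^2: A = 3803e-12 m^2
Step 2: Convert gap to m: d = 8e-6 m
Step 3: C = eps0 * eps_r * A / d
C = 8.854e-12 * 3.9 * 3803e-12 / 8e-6
Step 4: Convert to fF (multiply by 1e15).
C = 16.41 fF
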